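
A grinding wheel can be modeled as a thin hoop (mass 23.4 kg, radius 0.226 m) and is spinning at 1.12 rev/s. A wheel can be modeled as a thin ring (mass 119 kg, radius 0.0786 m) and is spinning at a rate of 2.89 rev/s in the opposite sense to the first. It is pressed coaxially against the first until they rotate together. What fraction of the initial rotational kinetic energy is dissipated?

fraction ≈ 0.958

No external torque acts about the common axis, so total angular momentum is conserved.
Moments of inertia: I_A = (23.4)(0.226)² = 1.195 kg·m²; I_B = (119)(0.0786)² = 0.7352 kg·m².
Taking A's sense as positive: L = (1.195)(1.12) − (0.7352)(2.89) = -0.7861 kg·m²·rev/s.
Combined I = 1.195 + 0.7352 = 1.930 kg·m².
ω_f = L / I = -0.7861 / 1.930 = -0.4072 rev/s.
KE_i = ½ΣIω² = 150.8 J; KE_f = ½(1.930)(2.559)² = 6.318 J.
Fraction dissipated = (KE_i − KE_f)/KE_i = 0.9581.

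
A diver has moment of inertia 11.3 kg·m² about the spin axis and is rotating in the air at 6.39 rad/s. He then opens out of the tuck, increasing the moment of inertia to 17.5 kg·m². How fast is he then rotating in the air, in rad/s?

ω₂ ≈ 4.13 rad/s

No external torque acts about the spin axis, so angular momentum is conserved.
ω₂ = I₁ω₁ / I₂ = (11.30)(6.39 rad/s) / (17.50) = 4.126 rad/s.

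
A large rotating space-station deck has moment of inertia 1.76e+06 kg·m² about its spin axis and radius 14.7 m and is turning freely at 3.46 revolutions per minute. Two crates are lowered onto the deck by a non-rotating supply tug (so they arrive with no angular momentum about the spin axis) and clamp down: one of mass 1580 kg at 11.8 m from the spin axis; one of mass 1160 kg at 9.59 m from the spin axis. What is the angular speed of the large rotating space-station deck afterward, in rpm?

No external torque acts about the spin axis; L_before = L_after.
Added inertia Σmr² = (1580)(11.8)² + (1160)(9.59)² = 3.267e+05 kg·m²; I_f = 1.760e+06 + 3.267e+05 = 2.087e+06 kg·m².
ω_f = I_p ω_i / I_f = (1.760e+06)(3.46) / 2.087e+06 = 2.918 rpm.

ω_f ≈ 2.92 rpm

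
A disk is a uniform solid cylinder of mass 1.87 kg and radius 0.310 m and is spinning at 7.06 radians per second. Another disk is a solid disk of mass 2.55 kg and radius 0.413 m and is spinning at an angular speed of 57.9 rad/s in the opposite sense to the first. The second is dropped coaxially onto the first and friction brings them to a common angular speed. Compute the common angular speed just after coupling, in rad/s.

The coupling torques are internal; angular momentum about the shared axis is conserved.
Moments of inertia: I_A = ½(1.87)(0.310)² = 0.08985 kg·m²; I_B = ½(2.55)(0.413)² = 0.2175 kg·m².
Taking A's sense as positive: L = (0.08985)(7.06) − (0.2175)(57.9) = -11.96 kg·m²·rad/s.
Combined I = 0.08985 + 0.2175 = 0.3073 kg·m².
ω_f = L / I = -11.96 / 0.3073 = -38.91 rad/s.

|ω_f| ≈ 38.9 rad/s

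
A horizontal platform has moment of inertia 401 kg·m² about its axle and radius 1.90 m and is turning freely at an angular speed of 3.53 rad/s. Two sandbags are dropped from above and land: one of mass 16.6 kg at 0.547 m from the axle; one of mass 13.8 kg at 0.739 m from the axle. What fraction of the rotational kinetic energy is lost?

The added mass arrives with no angular momentum about the axle, and any external torque about the axle is negligible, so the system's angular momentum is conserved.
Added inertia Σmr² = (16.6)(0.547)² + (13.8)(0.739)² = 12.50 kg·m²; I_f = 401.0 + 12.50 = 413.5 kg·m².
ω_f = I_p ω_i / I_f = (401.0)(3.53) / 413.5 = 3.423 rad/s.
KE_i = ½(401.0)(3.530 rad/s)² = 2498 J; KE_f = ½(413.5)(3.423)² = 2423 J.
Fraction lost = 0.03024.

fraction ≈ 0.0302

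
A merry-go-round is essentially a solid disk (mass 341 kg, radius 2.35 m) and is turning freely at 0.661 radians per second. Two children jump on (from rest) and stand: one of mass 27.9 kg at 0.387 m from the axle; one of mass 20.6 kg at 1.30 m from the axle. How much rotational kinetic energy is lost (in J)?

The added mass arrives with no angular momentum about the axle, and any external torque about the axle is negligible, so the system's angular momentum is conserved.
I_p = ½(341)(2.35)² = 941.6 kg·m².
Added inertia Σmr² = (27.9)(0.387)² + (20.6)(1.30)² = 38.99 kg·m²; I_f = 941.6 + 38.99 = 980.6 kg·m².
ω_f = I_p ω_i / I_f = (941.6)(0.661) / 980.6 = 0.6347 rad/s.
KE_i = ½(941.6)(0.6610 rad/s)² = 205.7 J; KE_f = ½(980.6)(0.6347)² = 197.5 J.

energy lost ≈ 8.18 J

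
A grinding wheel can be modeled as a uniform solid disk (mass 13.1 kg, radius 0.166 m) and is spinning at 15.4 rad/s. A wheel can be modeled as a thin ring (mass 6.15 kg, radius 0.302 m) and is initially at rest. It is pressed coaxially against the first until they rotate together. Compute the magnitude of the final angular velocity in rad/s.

The coupling torques are internal; angular momentum about the shared axis is conserved.
Moments of inertia: I_A = ½(13.1)(0.166)² = 0.1805 kg·m²; I_B = (6.15)(0.302)² = 0.5609 kg·m².
Taking A's sense as positive: L = (0.1805)(15.4) = 2.780 kg·m²·rad/s.
Combined I = 0.1805 + 0.5609 = 0.7414 kg·m².
ω_f = L / I = 2.780 / 0.7414 = 3.749 rad/s.

|ω_f| ≈ 3.75 rad/s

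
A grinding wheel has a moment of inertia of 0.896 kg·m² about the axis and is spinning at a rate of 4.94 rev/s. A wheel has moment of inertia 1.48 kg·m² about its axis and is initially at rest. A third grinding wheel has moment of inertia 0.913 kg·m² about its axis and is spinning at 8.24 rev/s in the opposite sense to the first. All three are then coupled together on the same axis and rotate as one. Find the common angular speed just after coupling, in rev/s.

No external torque acts about the common axis, so total angular momentum is conserved.
Taking A's sense as positive: L = (0.8960)(4.94) − (0.9130)(8.24) = -3.097 kg·m²·rev/s.
Combined I = 0.8960 + 1.480 + 0.9130 = 3.289 kg·m².
ω_f = L / I = -3.097 / 3.289 = -0.9416 rev/s.

|ω_f| ≈ 0.942 rev/s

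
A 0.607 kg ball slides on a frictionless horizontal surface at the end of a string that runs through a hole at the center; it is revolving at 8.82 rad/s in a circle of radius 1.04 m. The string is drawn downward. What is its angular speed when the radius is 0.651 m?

No torque about the axis ⇒ m r₁² ω₁ = m r₂² ω₂.
ω₂ = ω₁ (r₁/r₂)² = (8.82)(1.04/0.651)² = 22.51 rad/s.

ω₂ ≈ 22.5 rad/s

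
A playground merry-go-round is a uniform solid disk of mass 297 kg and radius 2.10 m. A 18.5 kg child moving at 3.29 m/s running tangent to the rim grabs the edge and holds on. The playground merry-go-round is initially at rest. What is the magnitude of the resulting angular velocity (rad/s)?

|ω_f| ≈ 0.174 rad/s

The axle reaction passes through the axle and exerts no torque about it; angular momentum about the axle is conserved through the impact.
I_p = ½(297)(2.10)² = 654.9 kg·m². Taking the sense of the child's angular momentum as positive, L_{child} = m v R = (18.5)(3.29)(2.10) = 127.8 kg·m²/s.
L_i = 0 + 127.8 = 127.8 kg·m²/s.
After sticking, I_f = I_p + m R² = 654.9 + (18.5)(2.10)² = 736.5 kg·m².
ω_f = L_i / I_f = 127.8 / 736.5 = 0.1736 rad/s.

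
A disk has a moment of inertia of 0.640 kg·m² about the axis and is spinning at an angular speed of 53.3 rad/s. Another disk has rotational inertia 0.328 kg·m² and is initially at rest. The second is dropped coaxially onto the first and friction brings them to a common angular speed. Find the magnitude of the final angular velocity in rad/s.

|ω_f| ≈ 35.2 rad/s

The coupling torques are internal; angular momentum about the shared axis is conserved.
Taking A's sense as positive: L = (0.6400)(53.3) = 34.11 kg·m²·rad/s.
Combined I = 0.6400 + 0.3280 = 0.9680 kg·m².
ω_f = L / I = 34.11 / 0.9680 = 35.24 rad/s.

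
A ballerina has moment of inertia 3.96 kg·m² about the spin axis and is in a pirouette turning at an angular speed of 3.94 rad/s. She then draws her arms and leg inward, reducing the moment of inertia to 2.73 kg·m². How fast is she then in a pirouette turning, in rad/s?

With no external torque about the axis, L is conserved: I₁ω₁ = I₂ω₂.
ω₂ = I₁ω₁ / I₂ = (3.960)(3.94 rad/s) / (2.730) = 5.715 rad/s.

ω₂ ≈ 5.72 rad/s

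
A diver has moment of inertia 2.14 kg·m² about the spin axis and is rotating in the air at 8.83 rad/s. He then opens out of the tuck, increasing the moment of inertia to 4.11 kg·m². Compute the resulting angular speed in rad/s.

With no external torque about the axis, L is conserved: I₁ω₁ = I₂ω₂.
ω₂ = I₁ω₁ / I₂ = (2.140)(8.83 rad/s) / (4.110) = 4.598 rad/s.

ω₂ ≈ 4.60 rad/s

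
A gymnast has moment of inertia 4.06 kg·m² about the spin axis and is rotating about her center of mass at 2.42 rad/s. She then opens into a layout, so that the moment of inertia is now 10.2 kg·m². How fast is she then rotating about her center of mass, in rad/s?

No external torque acts about the spin axis, so angular momentum is conserved.
ω₂ = I₁ω₁ / I₂ = (4.060)(2.42 rad/s) / (10.20) = 0.9633 rad/s.

ω₂ ≈ 0.963 rad/s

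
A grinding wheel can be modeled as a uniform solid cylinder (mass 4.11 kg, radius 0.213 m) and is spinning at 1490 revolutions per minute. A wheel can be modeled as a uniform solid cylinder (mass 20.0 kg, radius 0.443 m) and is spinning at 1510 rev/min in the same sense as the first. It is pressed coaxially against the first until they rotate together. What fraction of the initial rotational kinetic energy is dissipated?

fraction ≈ 7.60e-06

No external torque acts about the common axis, so total angular momentum is conserved.
Moments of inertia: I_A = ½(4.11)(0.213)² = 0.09323 kg·m²; I_B = ½(20.0)(0.443)² = 1.962 kg·m².
Taking A's sense as positive: L = (0.09323)(1490) + (1.962)(1510) = 3102 kg·m²·rpm.
Combined I = 0.09323 + 1.962 = 2.056 kg·m².
ω_f = L / I = 3102 / 2.056 = 1509 rpm.
KE_i = ½ΣIω² = 25670 J; KE_f = ½(2.056)(158.0)² = 25670 J.
Fraction dissipated = (KE_i − KE_f)/KE_i = 7.605e-06.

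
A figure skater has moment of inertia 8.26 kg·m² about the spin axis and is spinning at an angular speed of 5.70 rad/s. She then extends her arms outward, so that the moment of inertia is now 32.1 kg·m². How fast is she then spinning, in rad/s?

No external torque acts about the spin axis, so angular momentum is conserved.
ω₂ = I₁ω₁ / I₂ = (8.260)(5.70 rad/s) / (32.10) = 1.467 rad/s.

ω₂ ≈ 1.47 rad/s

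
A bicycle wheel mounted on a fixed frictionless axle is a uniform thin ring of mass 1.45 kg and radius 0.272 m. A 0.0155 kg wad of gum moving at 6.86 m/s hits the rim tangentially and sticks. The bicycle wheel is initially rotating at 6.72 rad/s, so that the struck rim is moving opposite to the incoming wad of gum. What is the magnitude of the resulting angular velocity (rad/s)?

About the axle the impulsive forces during the collision are internal, so angular momentum about that axis is conserved.
I_p = (1.45)(0.272)² = 0.1073 kg·m². Taking the sense of the wad of gum's angular momentum as positive, L_{wad} = m v R = (0.0155)(6.86)(0.272) = 0.02892 kg·m²/s.
L_i = −I_p ω_p + m v R = −(0.1073)(6.72) + 0.02892 = -0.6920 kg·m²/s.
After sticking, I_f = I_p + m R² = 0.1073 + (0.0155)(0.272)² = 0.1084 kg·m².
ω_f = L_i / I_f = -0.6920 / 0.1084 = -6.382 rad/s.

|ω_f| ≈ 6.38 rad/s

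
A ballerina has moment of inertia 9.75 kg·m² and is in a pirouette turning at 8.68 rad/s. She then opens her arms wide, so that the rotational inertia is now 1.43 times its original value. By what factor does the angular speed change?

No external torque acts about the spin axis, so angular momentum is conserved.
I₂ = 1.43 × 9.75 = 13.94 kg·m².
ω₂/ω₁ = I₁/I₂ = 9.750 / 13.94 = 0.6993.

ω₂/ω₁ ≈ 0.699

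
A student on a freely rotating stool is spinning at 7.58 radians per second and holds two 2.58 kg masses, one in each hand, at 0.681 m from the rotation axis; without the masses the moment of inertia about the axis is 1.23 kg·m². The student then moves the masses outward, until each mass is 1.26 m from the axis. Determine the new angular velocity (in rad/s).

ω₂ ≈ 2.91 rad/s

Angular momentum about the spin axis is conserved since the torque about it is zero.
I₁ = 1.23 + 2(2.58)(0.681)² = 3.623 kg·m²; I₂ = 1.23 + 2(2.58)(1.26)² = 9.422 kg·m².
ω₂ = I₁ω₁ / I₂ = (3.623)(7.58 rad/s) / (9.422) = 2.915 rad/s.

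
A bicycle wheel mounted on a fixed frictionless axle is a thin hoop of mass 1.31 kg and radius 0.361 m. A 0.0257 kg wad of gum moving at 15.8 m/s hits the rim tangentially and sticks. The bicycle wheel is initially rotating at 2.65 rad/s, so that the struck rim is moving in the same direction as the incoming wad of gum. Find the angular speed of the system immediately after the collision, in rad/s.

About the axle the impulsive forces during the collision are internal, so angular momentum about that axis is conserved.
I_p = (1.31)(0.361)² = 0.1707 kg·m². Taking the sense of the wad of gum's angular momentum as positive, L_{wad} = m v R = (0.0257)(15.8)(0.361) = 0.1466 kg·m²/s.
L_i = +I_p ω_p + m v R = +(0.1707)(2.65) + 0.1466 = 0.5990 kg·m²/s.
After sticking, I_f = I_p + m R² = 0.1707 + (0.0257)(0.361)² = 0.1741 kg·m².
ω_f = L_i / I_f = 0.5990 / 0.1741 = 3.441 rad/s.

|ω_f| ≈ 3.44 rad/s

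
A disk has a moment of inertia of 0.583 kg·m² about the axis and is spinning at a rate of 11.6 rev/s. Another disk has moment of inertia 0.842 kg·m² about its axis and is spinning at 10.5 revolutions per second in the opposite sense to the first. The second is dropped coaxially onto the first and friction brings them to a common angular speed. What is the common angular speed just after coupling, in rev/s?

|ω_f| ≈ 1.46 rev/s

The coupling torques are internal; angular momentum about the shared axis is conserved.
Taking A's sense as positive: L = (0.5830)(11.6) − (0.8420)(10.5) = -2.078 kg·m²·rev/s.
Combined I = 0.5830 + 0.8420 = 1.425 kg·m².
ω_f = L / I = -2.078 / 1.425 = -1.458 rev/s.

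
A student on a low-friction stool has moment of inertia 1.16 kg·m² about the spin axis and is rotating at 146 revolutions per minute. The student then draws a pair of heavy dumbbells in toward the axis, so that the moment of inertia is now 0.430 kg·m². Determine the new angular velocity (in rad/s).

No external torque acts about the spin axis, so angular momentum is conserved.
ω₂ = I₁ω₁ / I₂ = (1.160)(146 rpm) / (0.4300) = 393.9 rpm = 41.24 rad/s.

ω₂ ≈ 41.2 rad/s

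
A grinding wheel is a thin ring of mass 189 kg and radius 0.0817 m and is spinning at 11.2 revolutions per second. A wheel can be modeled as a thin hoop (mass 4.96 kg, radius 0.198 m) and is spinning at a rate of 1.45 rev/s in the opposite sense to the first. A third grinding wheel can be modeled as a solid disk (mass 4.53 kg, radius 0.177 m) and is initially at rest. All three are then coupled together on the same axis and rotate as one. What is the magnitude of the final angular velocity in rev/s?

The coupling torques are internal; angular momentum about the shared axis is conserved.
Moments of inertia: I_A = (189)(0.0817)² = 1.262 kg·m²; I_B = (4.96)(0.198)² = 0.1945 kg·m²; I_C = ½(4.53)(0.177)² = 0.07096 kg·m².
Taking A's sense as positive: L = (1.262)(11.2) − (0.1945)(1.45) = 13.85 kg·m²·rev/s.
Combined I = 1.262 + 0.1945 + 0.07096 = 1.527 kg·m².
ω_f = L / I = 13.85 / 1.527 = 9.069 rev/s.

|ω_f| ≈ 9.07 rev/s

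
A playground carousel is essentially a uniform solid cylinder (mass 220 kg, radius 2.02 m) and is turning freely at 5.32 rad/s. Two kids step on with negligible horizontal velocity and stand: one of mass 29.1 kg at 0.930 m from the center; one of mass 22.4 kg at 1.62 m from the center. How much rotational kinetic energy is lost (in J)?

The added mass arrives with no angular momentum about the center, and any external torque about the center is negligible, so the system's angular momentum is conserved.
I_p = ½(220)(2.02)² = 448.8 kg·m².
Added inertia Σmr² = (29.1)(0.930)² + (22.4)(1.62)² = 83.96 kg·m²; I_f = 448.8 + 83.96 = 532.8 kg·m².
ω_f = I_p ω_i / I_f = (448.8)(5.32) / 532.8 = 4.482 rad/s.
KE_i = ½(448.8)(5.320 rad/s)² = 6352 J; KE_f = ½(532.8)(4.482)² = 5351 J.

energy lost ≈ 1000 J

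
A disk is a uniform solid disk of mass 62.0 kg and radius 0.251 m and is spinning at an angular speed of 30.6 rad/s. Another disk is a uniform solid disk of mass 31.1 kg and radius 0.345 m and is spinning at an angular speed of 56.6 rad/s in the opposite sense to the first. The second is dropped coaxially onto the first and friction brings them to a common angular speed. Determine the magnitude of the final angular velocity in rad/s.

The coupling torques are internal; angular momentum about the shared axis is conserved.
Moments of inertia: I_A = ½(62.0)(0.251)² = 1.953 kg·m²; I_B = ½(31.1)(0.345)² = 1.851 kg·m².
Taking A's sense as positive: L = (1.953)(30.6) − (1.851)(56.6) = -44.99 kg·m²·rad/s.
Combined I = 1.953 + 1.851 = 3.804 kg·m².
ω_f = L / I = -44.99 / 3.804 = -11.83 rad/s.

|ω_f| ≈ 11.8 rad/s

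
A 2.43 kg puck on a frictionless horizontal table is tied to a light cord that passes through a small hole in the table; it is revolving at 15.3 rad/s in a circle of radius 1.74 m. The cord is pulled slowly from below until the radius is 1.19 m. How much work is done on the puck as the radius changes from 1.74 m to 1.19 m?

W ≈ 980 J

No torque about the axis ⇒ m r₁² ω₁ = m r₂² ω₂.
ω₂ = ω₁ (r₁/r₂)² = (15.3)(1.74/1.19)² = 32.71 rad/s.
W = ΔKE = ½m(v₂² − v₁²) = 979.9 J.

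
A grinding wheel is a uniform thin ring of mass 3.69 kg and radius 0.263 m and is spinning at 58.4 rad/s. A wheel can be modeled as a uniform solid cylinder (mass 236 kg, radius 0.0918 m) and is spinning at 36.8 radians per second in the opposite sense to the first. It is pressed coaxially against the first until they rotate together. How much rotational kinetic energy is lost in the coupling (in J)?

The coupling torques are internal; angular momentum about the shared axis is conserved.
Moments of inertia: I_A = (3.69)(0.263)² = 0.2552 kg·m²; I_B = ½(236)(0.0918)² = 0.9944 kg·m².
Taking A's sense as positive: L = (0.2552)(58.4) − (0.9944)(36.8) = -21.69 kg·m²·rad/s.
Combined I = 0.2552 + 0.9944 = 1.250 kg·m².
ω_f = L / I = -21.69 / 1.250 = -17.36 rad/s.
KE_i = ½ΣIω² = 1109 J; KE_f = ½(1.250)(17.36)² = 188.2 J.

ΔKE lost ≈ 920 J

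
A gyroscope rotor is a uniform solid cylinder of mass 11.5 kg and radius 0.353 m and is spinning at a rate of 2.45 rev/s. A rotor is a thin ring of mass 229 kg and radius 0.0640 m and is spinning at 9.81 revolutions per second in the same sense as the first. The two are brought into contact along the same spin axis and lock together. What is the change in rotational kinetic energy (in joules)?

ΔKE ≈ -434 J

The coupling torques are internal; angular momentum about the shared axis is conserved.
Moments of inertia: I_A = ½(11.5)(0.353)² = 0.7165 kg·m²; I_B = (229)(0.0640)² = 0.9380 kg·m².
Taking A's sense as positive: L = (0.7165)(2.45) + (0.9380)(9.81) = 10.96 kg·m²·rev/s.
Combined I = 0.7165 + 0.9380 = 1.654 kg·m².
ω_f = L / I = 10.96 / 1.654 = 6.623 rev/s.
KE_i = ½ΣIω² = 1867 J; KE_f = ½(1.654)(41.61)² = 1432 J.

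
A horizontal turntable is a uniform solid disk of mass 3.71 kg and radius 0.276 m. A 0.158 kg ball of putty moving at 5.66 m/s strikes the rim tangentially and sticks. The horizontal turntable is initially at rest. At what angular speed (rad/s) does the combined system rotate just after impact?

|ω_f| ≈ 1.61 rad/s

About the axle the impulsive forces during the collision are internal, so angular momentum about that axis is conserved.
I_p = ½(3.71)(0.276)² = 0.1413 kg·m². Taking the sense of the ball of putty's angular momentum as positive, L_{ball} = m v R = (0.158)(5.66)(0.276) = 0.2468 kg·m²/s.
L_i = 0 + 0.2468 = 0.2468 kg·m²/s.
After sticking, I_f = I_p + m R² = 0.1413 + (0.158)(0.276)² = 0.1533 kg·m².
ω_f = L_i / I_f = 0.2468 / 0.1533 = 1.610 rad/s.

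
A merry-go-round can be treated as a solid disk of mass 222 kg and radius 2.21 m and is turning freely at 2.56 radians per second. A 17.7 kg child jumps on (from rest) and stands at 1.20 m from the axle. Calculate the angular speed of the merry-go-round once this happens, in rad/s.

No external torque acts about the axle; L_before = L_after.
I_p = ½(222)(2.21)² = 542.1 kg·m².
Added inertia Σmr² = (17.7)(1.20)² = 25.49 kg·m²; I_f = 542.1 + 25.49 = 567.6 kg·m².
ω_f = I_p ω_i / I_f = (542.1)(2.56) / 567.6 = 2.445 rad/s.

ω_f ≈ 2.45 rad/s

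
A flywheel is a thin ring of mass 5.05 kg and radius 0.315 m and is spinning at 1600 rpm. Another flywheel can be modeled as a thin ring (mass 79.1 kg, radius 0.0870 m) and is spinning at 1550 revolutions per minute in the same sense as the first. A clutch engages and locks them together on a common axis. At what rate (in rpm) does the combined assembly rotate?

|ω_f| ≈ 1570 rpm

No external torque acts about the common axis, so total angular momentum is conserved.
Moments of inertia: I_A = (5.05)(0.315)² = 0.5011 kg·m²; I_B = (79.1)(0.0870)² = 0.5987 kg·m².
Taking A's sense as positive: L = (0.5011)(1600) + (0.5987)(1550) = 1730 kg·m²·rpm.
Combined I = 0.5011 + 0.5987 = 1.100 kg·m².
ω_f = L / I = 1730 / 1.100 = 1573 rpm.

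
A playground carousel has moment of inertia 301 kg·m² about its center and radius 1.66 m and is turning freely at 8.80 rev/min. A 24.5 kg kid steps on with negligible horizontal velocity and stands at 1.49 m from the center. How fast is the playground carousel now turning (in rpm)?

No external torque acts about the center; L_before = L_after.
Added inertia Σmr² = (24.5)(1.49)² = 54.39 kg·m²; I_f = 301.0 + 54.39 = 355.4 kg·m².
ω_f = I_p ω_i / I_f = (301.0)(8.80) / 355.4 = 7.453 rpm.

ω_f ≈ 7.45 rpm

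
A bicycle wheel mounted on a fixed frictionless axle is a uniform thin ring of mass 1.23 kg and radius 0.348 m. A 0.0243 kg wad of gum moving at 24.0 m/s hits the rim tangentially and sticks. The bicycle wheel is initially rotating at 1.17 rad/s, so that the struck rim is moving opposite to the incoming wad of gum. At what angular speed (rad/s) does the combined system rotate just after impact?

The axle reaction passes through the axle and exerts no torque about it; angular momentum about the axle is conserved through the impact.
I_p = (1.23)(0.348)² = 0.1490 kg·m². Taking the sense of the wad of gum's angular momentum as positive, L_{wad} = m v R = (0.0243)(24.0)(0.348) = 0.2030 kg·m²/s.
L_i = −I_p ω_p + m v R = −(0.1490)(1.17) + 0.2030 = 0.02867 kg·m²/s.
After sticking, I_f = I_p + m R² = 0.1490 + (0.0243)(0.348)² = 0.1519 kg·m².
ω_f = L_i / I_f = 0.02867 / 0.1519 = 0.1888 rad/s.

|ω_f| ≈ 0.189 rad/s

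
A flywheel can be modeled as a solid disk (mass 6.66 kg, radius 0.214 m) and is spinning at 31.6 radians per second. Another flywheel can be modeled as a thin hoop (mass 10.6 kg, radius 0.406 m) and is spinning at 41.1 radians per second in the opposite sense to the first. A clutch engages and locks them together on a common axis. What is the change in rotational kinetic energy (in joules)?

The coupling torques are internal; angular momentum about the shared axis is conserved.
Moments of inertia: I_A = ½(6.66)(0.214)² = 0.1525 kg·m²; I_B = (10.6)(0.406)² = 1.747 kg·m².
Taking A's sense as positive: L = (0.1525)(31.6) − (1.747)(41.1) = -66.99 kg·m²·rad/s.
Combined I = 0.1525 + 1.747 = 1.900 kg·m².
ω_f = L / I = -66.99 / 1.900 = -35.26 rad/s.
KE_i = ½ΣIω² = 1552 J; KE_f = ½(1.900)(35.26)² = 1181 J.

ΔKE ≈ -371 J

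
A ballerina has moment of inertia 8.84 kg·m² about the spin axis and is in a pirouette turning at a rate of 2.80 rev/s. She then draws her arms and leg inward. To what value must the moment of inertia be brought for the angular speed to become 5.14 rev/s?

No external torque acts about the spin axis, so angular momentum is conserved.
I₂ = I₁ω₁ / ω₂ = (8.84)(2.80) / (5.14) = 4.816 kg·m².

I₂ ≈ 4.82 kg·m²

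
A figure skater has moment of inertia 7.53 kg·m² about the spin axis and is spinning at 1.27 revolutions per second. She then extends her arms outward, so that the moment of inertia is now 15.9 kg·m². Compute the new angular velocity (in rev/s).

ω₂ ≈ 0.601 rev/s

With no external torque about the axis, L is conserved: I₁ω₁ = I₂ω₂.
ω₂ = I₁ω₁ / I₂ = (7.530)(1.27 rev/s) / (15.90) = 0.6015 rev/s.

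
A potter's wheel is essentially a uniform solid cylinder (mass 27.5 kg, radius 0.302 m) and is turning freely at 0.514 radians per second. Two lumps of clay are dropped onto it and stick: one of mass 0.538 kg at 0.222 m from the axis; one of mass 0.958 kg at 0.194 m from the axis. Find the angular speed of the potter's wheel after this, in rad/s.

ω_f ≈ 0.490 rad/s

No external torque acts about the axis; L_before = L_after.
I_p = ½(27.5)(0.302)² = 1.254 kg·m².
Added inertia Σmr² = (0.538)(0.222)² + (0.958)(0.194)² = 0.06257 kg·m²; I_f = 1.254 + 0.06257 = 1.317 kg·m².
ω_f = I_p ω_i / I_f = (1.254)(0.514) / 1.317 = 0.4896 rad/s.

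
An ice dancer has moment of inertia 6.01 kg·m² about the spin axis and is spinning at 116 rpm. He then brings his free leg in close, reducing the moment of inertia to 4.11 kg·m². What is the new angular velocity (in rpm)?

ω₂ ≈ 170 rpm

No external torque acts about the spin axis, so angular momentum is conserved.
ω₂ = I₁ω₁ / I₂ = (6.010)(116 rpm) / (4.110) = 169.6 rpm.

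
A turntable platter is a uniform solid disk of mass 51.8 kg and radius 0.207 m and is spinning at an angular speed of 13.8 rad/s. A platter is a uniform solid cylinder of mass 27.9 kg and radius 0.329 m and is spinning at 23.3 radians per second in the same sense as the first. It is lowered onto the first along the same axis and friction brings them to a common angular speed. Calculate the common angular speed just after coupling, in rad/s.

|ω_f| ≈ 19.3 rad/s

The coupling torques are internal; angular momentum about the shared axis is conserved.
Moments of inertia: I_A = ½(51.8)(0.207)² = 1.110 kg·m²; I_B = ½(27.9)(0.329)² = 1.510 kg·m².
Taking A's sense as positive: L = (1.110)(13.8) + (1.510)(23.3) = 50.50 kg·m²·rad/s.
Combined I = 1.110 + 1.510 = 2.620 kg·m².
ω_f = L / I = 50.50 / 2.620 = 19.28 rad/s.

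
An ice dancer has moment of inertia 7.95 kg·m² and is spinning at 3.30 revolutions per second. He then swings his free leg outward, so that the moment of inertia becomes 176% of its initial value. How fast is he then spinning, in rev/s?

ω₂ ≈ 1.87 rev/s

Angular momentum about the spin axis is conserved since the torque about it is zero.
I₂ = 1.76 × 7.95 = 13.99 kg·m².
ω₂ = I₁ω₁ / I₂ = (7.950)(3.30 rev/s) / (13.99) = 1.875 rev/s.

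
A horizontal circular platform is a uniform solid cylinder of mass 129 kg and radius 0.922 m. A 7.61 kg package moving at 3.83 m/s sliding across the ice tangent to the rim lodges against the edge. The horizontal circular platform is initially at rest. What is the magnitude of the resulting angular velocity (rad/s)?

About the central axle the impulsive forces during the collision are internal, so angular momentum about that axis is conserved.
I_p = ½(129)(0.922)² = 54.83 kg·m². Taking the sense of the package's angular momentum as positive, L_{package} = m v R = (7.61)(3.83)(0.922) = 26.87 kg·m²/s.
L_i = 0 + 26.87 = 26.87 kg·m²/s.
After sticking, I_f = I_p + m R² = 54.83 + (7.61)(0.922)² = 61.30 kg·m².
ω_f = L_i / I_f = 26.87 / 61.30 = 0.4384 rad/s.

|ω_f| ≈ 0.438 rad/s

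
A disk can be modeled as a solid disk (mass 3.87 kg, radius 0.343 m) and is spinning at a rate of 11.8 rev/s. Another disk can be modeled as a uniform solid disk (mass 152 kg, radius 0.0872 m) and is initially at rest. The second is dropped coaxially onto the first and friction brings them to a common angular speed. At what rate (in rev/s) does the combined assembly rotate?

|ω_f| ≈ 3.33 rev/s

The coupling torques are internal; angular momentum about the shared axis is conserved.
Moments of inertia: I_A = ½(3.87)(0.343)² = 0.2277 kg·m²; I_B = ½(152)(0.0872)² = 0.5779 kg·m².
Taking A's sense as positive: L = (0.2277)(11.8) = 2.686 kg·m²·rev/s.
Combined I = 0.2277 + 0.5779 = 0.8055 kg·m².
ω_f = L / I = 2.686 / 0.8055 = 3.335 rev/s.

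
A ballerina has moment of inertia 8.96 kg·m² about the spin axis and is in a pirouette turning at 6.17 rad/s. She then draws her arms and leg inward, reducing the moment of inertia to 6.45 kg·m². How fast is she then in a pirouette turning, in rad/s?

Angular momentum about the spin axis is conserved since the torque about it is zero.
ω₂ = I₁ω₁ / I₂ = (8.960)(6.17 rad/s) / (6.450) = 8.571 rad/s.

ω₂ ≈ 8.57 rad/s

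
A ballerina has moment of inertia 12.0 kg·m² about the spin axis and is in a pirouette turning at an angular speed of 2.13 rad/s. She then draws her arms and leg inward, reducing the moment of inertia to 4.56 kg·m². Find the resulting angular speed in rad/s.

ω₂ ≈ 5.61 rad/s

No external torque acts about the spin axis, so angular momentum is conserved.
ω₂ = I₁ω₁ / I₂ = (12.00)(2.13 rad/s) / (4.560) = 5.605 rad/s.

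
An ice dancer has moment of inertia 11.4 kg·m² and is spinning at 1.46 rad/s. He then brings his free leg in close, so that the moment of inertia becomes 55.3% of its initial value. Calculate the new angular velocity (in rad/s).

ω₂ ≈ 2.64 rad/s

Angular momentum about the spin axis is conserved since the torque about it is zero.
I₂ = 0.553 × 11.4 = 6.304 kg·m².
ω₂ = I₁ω₁ / I₂ = (11.40)(1.46 rad/s) / (6.304) = 2.640 rad/s.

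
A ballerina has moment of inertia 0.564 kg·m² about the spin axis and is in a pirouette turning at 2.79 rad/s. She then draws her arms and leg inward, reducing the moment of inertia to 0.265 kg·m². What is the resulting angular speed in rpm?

ω₂ ≈ 56.7 rpm

With no external torque about the axis, L is conserved: I₁ω₁ = I₂ω₂.
ω₂ = I₁ω₁ / I₂ = (0.5640)(2.79 rad/s) / (0.2650) = 5.938 rad/s = 56.70 rpm.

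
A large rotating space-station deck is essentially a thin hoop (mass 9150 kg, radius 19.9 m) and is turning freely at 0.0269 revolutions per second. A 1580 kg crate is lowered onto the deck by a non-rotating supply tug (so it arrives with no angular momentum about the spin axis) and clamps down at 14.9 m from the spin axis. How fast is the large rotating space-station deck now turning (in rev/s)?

ω_f ≈ 0.0245 rev/s

No external torque acts about the spin axis; L_before = L_after.
I_p = (9150)(19.9)² = 3.623e+06 kg·m².
Added inertia Σmr² = (1580)(14.9)² = 3.508e+05 kg·m²; I_f = 3.623e+06 + 3.508e+05 = 3.974e+06 kg·m².
ω_f = I_p ω_i / I_f = (3.623e+06)(0.0269) / 3.974e+06 = 0.02453 rev/s.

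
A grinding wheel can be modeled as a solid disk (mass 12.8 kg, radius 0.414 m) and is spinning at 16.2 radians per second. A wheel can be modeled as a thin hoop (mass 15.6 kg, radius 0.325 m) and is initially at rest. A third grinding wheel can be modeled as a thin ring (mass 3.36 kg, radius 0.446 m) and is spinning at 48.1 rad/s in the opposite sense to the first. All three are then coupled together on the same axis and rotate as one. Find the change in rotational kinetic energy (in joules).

The coupling torques are internal; angular momentum about the shared axis is conserved.
Moments of inertia: I_A = ½(12.8)(0.414)² = 1.097 kg·m²; I_B = (15.6)(0.325)² = 1.648 kg·m²; I_C = (3.36)(0.446)² = 0.6684 kg·m².
Taking A's sense as positive: L = (1.097)(16.2) − (0.6684)(48.1) = -14.38 kg·m²·rad/s.
Combined I = 1.097 + 1.648 + 0.6684 = 3.413 kg·m².
ω_f = L / I = -14.38 / 3.413 = -4.213 rad/s.
KE_i = ½ΣIω² = 917.1 J; KE_f = ½(3.413)(4.213)² = 30.28 J.

ΔKE ≈ -887 J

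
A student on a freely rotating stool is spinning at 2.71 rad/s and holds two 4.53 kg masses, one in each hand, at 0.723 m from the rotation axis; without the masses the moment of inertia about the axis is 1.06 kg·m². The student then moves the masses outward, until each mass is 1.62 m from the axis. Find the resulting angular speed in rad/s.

With no external torque about the axis, L is conserved: I₁ω₁ = I₂ω₂.
I₁ = 1.06 + 2(4.53)(0.723)² = 5.796 kg·m²; I₂ = 1.06 + 2(4.53)(1.62)² = 24.84 kg·m².
ω₂ = I₁ω₁ / I₂ = (5.796)(2.71 rad/s) / (24.84) = 0.6324 rad/s.

ω₂ ≈ 0.632 rad/s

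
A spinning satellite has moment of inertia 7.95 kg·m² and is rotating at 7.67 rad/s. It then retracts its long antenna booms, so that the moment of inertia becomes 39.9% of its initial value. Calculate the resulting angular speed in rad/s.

ω₂ ≈ 19.2 rad/s

No external torque acts about the spin axis, so angular momentum is conserved.
I₂ = 0.399 × 7.95 = 3.172 kg·m².
ω₂ = I₁ω₁ / I₂ = (7.950)(7.67 rad/s) / (3.172) = 19.22 rad/s.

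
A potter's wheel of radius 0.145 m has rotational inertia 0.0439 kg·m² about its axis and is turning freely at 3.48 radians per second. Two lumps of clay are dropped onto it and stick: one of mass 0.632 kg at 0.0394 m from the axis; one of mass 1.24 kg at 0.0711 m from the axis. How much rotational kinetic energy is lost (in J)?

energy lost ≈ 0.0377 J

The added mass arrives with no angular momentum about the axis, and any external torque about the axis is negligible, so the system's angular momentum is conserved.
Added inertia Σmr² = (0.632)(0.0394)² + (1.24)(0.0711)² = 0.007250 kg·m²; I_f = 0.04390 + 0.007250 = 0.05115 kg·m².
ω_f = I_p ω_i / I_f = (0.04390)(3.48) / 0.05115 = 2.987 rad/s.
KE_i = ½(0.04390)(3.480 rad/s)² = 0.2658 J; KE_f = ½(0.05115)(2.987)² = 0.2281 J.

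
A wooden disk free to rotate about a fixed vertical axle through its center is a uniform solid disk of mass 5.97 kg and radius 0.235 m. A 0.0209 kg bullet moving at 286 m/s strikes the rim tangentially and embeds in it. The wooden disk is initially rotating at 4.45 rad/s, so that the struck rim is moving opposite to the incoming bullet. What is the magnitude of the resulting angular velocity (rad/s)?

About the axle the impulsive forces during the collision are internal, so angular momentum about that axis is conserved.
I_p = ½(5.97)(0.235)² = 0.1648 kg·m². Taking the sense of the bullet's angular momentum as positive, L_{bullet} = m v R = (0.0209)(286)(0.235) = 1.405 kg·m²/s.
L_i = −I_p ω_p + m v R = −(0.1648)(4.45) + 1.405 = 0.6711 kg·m²/s.
After sticking, I_f = I_p + m R² = 0.1648 + (0.0209)(0.235)² = 0.1660 kg·m².
ω_f = L_i / I_f = 0.6711 / 0.1660 = 4.043 rad/s.

|ω_f| ≈ 4.04 rad/s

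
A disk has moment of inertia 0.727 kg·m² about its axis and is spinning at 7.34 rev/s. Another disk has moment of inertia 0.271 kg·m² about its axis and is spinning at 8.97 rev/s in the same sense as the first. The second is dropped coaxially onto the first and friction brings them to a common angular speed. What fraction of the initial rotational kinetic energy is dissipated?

fraction ≈ 0.00860

No external torque acts about the common axis, so total angular momentum is conserved.
Taking A's sense as positive: L = (0.7270)(7.34) + (0.2710)(8.97) = 7.767 kg·m²·rev/s.
Combined I = 0.7270 + 0.2710 = 0.9980 kg·m².
ω_f = L / I = 7.767 / 0.9980 = 7.783 rev/s.
KE_i = ½ΣIω² = 1204 J; KE_f = ½(0.9980)(48.90)² = 1193 J.
Fraction dissipated = (KE_i − KE_f)/KE_i = 0.008602.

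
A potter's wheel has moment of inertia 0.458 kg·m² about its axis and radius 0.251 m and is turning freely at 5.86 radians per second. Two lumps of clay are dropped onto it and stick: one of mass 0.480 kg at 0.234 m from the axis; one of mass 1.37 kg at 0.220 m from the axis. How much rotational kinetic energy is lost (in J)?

The added mass arrives with no angular momentum about the axis, and any external torque about the axis is negligible, so the system's angular momentum is conserved.
Added inertia Σmr² = (0.480)(0.234)² + (1.37)(0.220)² = 0.09259 kg·m²; I_f = 0.4580 + 0.09259 = 0.5506 kg·m².
ω_f = I_p ω_i / I_f = (0.4580)(5.86) / 0.5506 = 4.875 rad/s.
KE_i = ½(0.4580)(5.860 rad/s)² = 7.864 J; KE_f = ½(0.5506)(4.875)² = 6.541 J.

energy lost ≈ 1.32 J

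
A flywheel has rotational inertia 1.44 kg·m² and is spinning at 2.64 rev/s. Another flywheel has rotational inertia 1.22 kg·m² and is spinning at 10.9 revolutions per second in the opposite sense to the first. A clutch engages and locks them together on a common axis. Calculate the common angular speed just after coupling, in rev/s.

No external torque acts about the common axis, so total angular momentum is conserved.
Taking A's sense as positive: L = (1.440)(2.64) − (1.220)(10.9) = -9.496 kg·m²·rev/s.
Combined I = 1.440 + 1.220 = 2.660 kg·m².
ω_f = L / I = -9.496 / 2.660 = -3.570 rev/s.

|ω_f| ≈ 3.57 rev/s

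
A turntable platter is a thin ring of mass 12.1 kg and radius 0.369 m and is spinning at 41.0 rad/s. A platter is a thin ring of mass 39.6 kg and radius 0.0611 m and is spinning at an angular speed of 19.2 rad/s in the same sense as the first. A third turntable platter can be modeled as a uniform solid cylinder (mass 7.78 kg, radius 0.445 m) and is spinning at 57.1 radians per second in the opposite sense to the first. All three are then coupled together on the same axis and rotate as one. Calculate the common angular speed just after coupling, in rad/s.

|ω_f| ≈ 10.3 rad/s

No external torque acts about the common axis, so total angular momentum is conserved.
Moments of inertia: I_A = (12.1)(0.369)² = 1.648 kg·m²; I_B = (39.6)(0.0611)² = 0.1478 kg·m²; I_C = ½(7.78)(0.445)² = 0.7703 kg·m².
Taking A's sense as positive: L = (1.648)(41.0) + (0.1478)(19.2) − (0.7703)(57.1) = 26.40 kg·m²·rad/s.
Combined I = 1.648 + 0.1478 + 0.7703 = 2.566 kg·m².
ω_f = L / I = 26.40 / 2.566 = 10.29 rad/s.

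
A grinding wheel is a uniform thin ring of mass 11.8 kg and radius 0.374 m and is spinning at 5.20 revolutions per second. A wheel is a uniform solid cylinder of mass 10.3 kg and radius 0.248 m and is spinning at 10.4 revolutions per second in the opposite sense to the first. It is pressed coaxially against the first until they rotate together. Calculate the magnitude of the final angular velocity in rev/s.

|ω_f| ≈ 2.69 rev/s

No external torque acts about the common axis, so total angular momentum is conserved.
Moments of inertia: I_A = (11.8)(0.374)² = 1.651 kg·m²; I_B = ½(10.3)(0.248)² = 0.3167 kg·m².
Taking A's sense as positive: L = (1.651)(5.20) − (0.3167)(10.4) = 5.289 kg·m²·rev/s.
Combined I = 1.651 + 0.3167 = 1.967 kg·m².
ω_f = L / I = 5.289 / 1.967 = 2.688 rev/s.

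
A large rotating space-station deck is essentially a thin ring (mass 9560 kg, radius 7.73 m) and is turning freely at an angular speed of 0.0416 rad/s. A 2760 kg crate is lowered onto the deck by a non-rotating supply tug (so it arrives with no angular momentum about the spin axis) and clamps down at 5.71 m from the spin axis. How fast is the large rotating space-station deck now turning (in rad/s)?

The added mass arrives with no angular momentum about the spin axis, and any external torque about the spin axis is negligible, so the system's angular momentum is conserved.
I_p = (9560)(7.73)² = 5.712e+05 kg·m².
Added inertia Σmr² = (2760)(5.71)² = 89990 kg·m²; I_f = 5.712e+05 + 89990 = 6.612e+05 kg·m².
ω_f = I_p ω_i / I_f = (5.712e+05)(0.0416) / 6.612e+05 = 0.03594 rad/s.

ω_f ≈ 0.0359 rad/s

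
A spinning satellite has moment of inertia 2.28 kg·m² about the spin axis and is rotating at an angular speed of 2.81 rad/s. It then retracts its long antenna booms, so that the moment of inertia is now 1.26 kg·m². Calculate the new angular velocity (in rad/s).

ω₂ ≈ 5.08 rad/s

With no external torque about the axis, L is conserved: I₁ω₁ = I₂ω₂.
ω₂ = I₁ω₁ / I₂ = (2.280)(2.81 rad/s) / (1.260) = 5.085 rad/s.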